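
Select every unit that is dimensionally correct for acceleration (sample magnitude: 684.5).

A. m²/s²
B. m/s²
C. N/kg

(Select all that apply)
B, C

acceleration has SI base units: m / s^2

Checking each option against m / s^2:
  A. m²/s²: ✗ does not match
  B. m/s²: ✓ matches
  C. N/kg: ✓ matches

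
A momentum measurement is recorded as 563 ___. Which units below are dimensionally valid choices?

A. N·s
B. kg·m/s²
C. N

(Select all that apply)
A

momentum has SI base units: kg * m / s

Checking each option against kg * m / s:
  A. N·s: ✓ matches
  B. kg·m/s²: ✗ does not match
  C. N: ✗ does not match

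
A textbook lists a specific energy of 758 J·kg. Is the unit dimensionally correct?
No

specific energy has SI base units: m^2 / s^2
J·kg does NOT reduce to m^2 / s^2; a valid unit for specific energy would be e.g. J/kg.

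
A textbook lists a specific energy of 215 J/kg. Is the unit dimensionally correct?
Yes

specific energy has SI base units: m^2 / s^2
J/kg reduces to the same SI base units, so it is a valid unit for specific energy.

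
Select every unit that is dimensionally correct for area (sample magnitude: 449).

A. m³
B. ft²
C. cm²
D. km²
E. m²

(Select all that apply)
B, C, D, E

area has SI base units: m^2

Checking each option against m^2:
  A. m³: ✗ does not match
  B. ft²: ✓ matches
  C. cm²: ✓ matches
  D. km²: ✓ matches
  E. m²: ✓ matches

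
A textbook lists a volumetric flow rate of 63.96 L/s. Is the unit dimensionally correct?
Yes

volumetric flow rate has SI base units: m^3 / s
L/s reduces to the same SI base units, so it is a valid unit for volumetric flow rate.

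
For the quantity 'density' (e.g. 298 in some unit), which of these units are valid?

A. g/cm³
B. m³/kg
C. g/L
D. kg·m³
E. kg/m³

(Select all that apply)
A, C, E

density has SI base units: kg / m^3

Checking each option against kg / m^3:
  A. g/cm³: ✓ matches
  B. m³/kg: ✗ does not match
  C. g/L: ✓ matches
  D. kg·m³: ✗ does not match
  E. kg/m³: ✓ matches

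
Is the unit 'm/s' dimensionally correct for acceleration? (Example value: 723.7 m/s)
No

acceleration has SI base units: m / s^2
m/s does NOT reduce to m / s^2; a valid unit for acceleration would be e.g. m/s².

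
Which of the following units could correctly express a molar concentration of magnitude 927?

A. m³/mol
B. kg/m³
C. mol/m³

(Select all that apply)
C

molar concentration has SI base units: mol / m^3

Checking each option against mol / m^3:
  A. m³/mol: ✗ does not match
  B. kg/m³: ✗ does not match
  C. mol/m³: ✓ matches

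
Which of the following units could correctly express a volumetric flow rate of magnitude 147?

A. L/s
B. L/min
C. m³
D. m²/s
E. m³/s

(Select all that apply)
A, B, E

volumetric flow rate has SI base units: m^3 / s

Checking each option against m^3 / s:
  A. L/s: ✓ matches
  B. L/min: ✓ matches
  C. m³: ✗ does not match
  D. m²/s: ✗ does not match
  E. m³/s: ✓ matches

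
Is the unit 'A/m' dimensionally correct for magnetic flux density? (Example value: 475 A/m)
No

magnetic flux density has SI base units: kg / (A * s^2)
A/m does NOT reduce to kg / (A * s^2); a valid unit for magnetic flux density would be e.g. T.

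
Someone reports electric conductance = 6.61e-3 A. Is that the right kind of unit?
No

electric conductance has SI base units: A^2 * s^3 / (kg * m^2)
A does NOT reduce to A^2 * s^3 / (kg * m^2); a valid unit for electric conductance would be e.g. S.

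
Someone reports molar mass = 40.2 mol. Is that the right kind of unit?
No

molar mass has SI base units: kg / mol
mol does NOT reduce to kg / mol; a valid unit for molar mass would be e.g. kg/mol.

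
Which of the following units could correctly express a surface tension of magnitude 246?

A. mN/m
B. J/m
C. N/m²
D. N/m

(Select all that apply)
A, D

surface tension has SI base units: kg / s^2

Checking each option against kg / s^2:
  A. mN/m: ✓ matches
  B. J/m: ✗ does not match
  C. N/m²: ✗ does not match
  D. N/m: ✓ matches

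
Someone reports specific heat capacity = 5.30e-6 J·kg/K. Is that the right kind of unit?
No

specific heat capacity has SI base units: m^2 / (s^2 * K)
J·kg/K does NOT reduce to m^2 / (s^2 * K); a valid unit for specific heat capacity would be e.g. J/(kg·K).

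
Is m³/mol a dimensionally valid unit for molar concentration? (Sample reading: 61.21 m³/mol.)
No

molar concentration has SI base units: mol / m^3
m³/mol does NOT reduce to mol / m^3; a valid unit for molar concentration would be e.g. mol/m³.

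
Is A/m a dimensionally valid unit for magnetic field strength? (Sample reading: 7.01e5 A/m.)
Yes

magnetic field strength has SI base units: A / m
A/m reduces to the same SI base units, so it is a valid unit for magnetic field strength.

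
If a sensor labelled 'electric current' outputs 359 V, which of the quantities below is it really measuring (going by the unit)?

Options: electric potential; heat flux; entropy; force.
electric potential

electric current should have units dimensionally equivalent to A (e.g. A).
The given unit 'V' reduces to kg * m^2 / (A * s^3). Of the listed options, that is the dimensionality of electric potential.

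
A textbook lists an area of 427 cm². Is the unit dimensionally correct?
Yes

area has SI base units: m^2
cm² reduces to the same SI base units, so it is a valid unit for area.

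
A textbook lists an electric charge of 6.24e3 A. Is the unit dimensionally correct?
No

electric charge has SI base units: A * s
A does NOT reduce to A * s; a valid unit for electric charge would be e.g. C.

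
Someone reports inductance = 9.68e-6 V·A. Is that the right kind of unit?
No

inductance has SI base units: kg * m^2 / (A^2 * s^2)
V·A does NOT reduce to kg * m^2 / (A^2 * s^2); a valid unit for inductance would be e.g. H.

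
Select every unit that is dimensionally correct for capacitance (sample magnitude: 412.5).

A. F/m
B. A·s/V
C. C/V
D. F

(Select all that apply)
B, C, D

capacitance has SI base units: A^2 * s^4 / (kg * m^2)

Checking each option against A^2 * s^4 / (kg * m^2):
  A. F/m: ✗ does not match
  B. A·s/V: ✓ matches
  C. C/V: ✓ matches
  D. F: ✓ matches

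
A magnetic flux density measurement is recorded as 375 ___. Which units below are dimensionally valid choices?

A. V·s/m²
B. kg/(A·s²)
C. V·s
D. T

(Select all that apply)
A, B, D

magnetic flux density has SI base units: kg / (A * s^2)

Checking each option against kg / (A * s^2):
  A. V·s/m²: ✓ matches
  B. kg/(A·s²): ✓ matches
  C. V·s: ✗ does not match
  D. T: ✓ matches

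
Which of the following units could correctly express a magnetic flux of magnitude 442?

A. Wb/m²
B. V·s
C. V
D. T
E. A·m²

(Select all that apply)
B

magnetic flux has SI base units: kg * m^2 / (A * s^2)

Checking each option against kg * m^2 / (A * s^2):
  A. Wb/m²: ✗ does not match
  B. V·s: ✓ matches
  C. V: ✗ does not match
  D. T: ✗ does not match
  E. A·m²: ✗ does not match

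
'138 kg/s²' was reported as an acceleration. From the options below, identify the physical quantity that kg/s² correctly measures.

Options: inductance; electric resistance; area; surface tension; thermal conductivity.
surface tension

acceleration should have units dimensionally equivalent to m / s^2 (e.g. m/s²).
The given unit 'kg/s²' reduces to kg / s^2. Of the listed options, that is the dimensionality of surface tension.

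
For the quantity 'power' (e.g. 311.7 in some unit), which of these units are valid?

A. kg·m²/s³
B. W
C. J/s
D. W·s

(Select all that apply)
A, B, C

power has SI base units: kg * m^2 / s^3

Checking each option against kg * m^2 / s^3:
  A. kg·m²/s³: ✓ matches
  B. W: ✓ matches
  C. J/s: ✓ matches
  D. W·s: ✗ does not match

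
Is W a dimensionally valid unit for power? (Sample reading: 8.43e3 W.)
Yes

power has SI base units: kg * m^2 / s^3
W reduces to the same SI base units, so it is a valid unit for power.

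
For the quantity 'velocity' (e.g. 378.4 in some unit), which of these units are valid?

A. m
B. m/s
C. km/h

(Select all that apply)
B, C

velocity has SI base units: m / s

Checking each option against m / s:
  A. m: ✗ does not match
  B. m/s: ✓ matches
  C. km/h: ✓ matches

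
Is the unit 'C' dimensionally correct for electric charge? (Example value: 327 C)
Yes

electric charge has SI base units: A * s
C reduces to the same SI base units, so it is a valid unit for electric charge.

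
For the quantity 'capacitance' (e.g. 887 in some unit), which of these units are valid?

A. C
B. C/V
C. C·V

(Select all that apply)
B

capacitance has SI base units: A^2 * s^4 / (kg * m^2)

Checking each option against A^2 * s^4 / (kg * m^2):
  A. C: ✗ does not match
  B. C/V: ✓ matches
  C. C·V: ✗ does not match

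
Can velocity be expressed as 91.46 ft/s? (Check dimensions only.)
Yes

velocity has SI base units: m / s
ft/s reduces to the same SI base units, so it is a valid unit for velocity.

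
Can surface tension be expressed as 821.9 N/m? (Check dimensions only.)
Yes

surface tension has SI base units: kg / s^2
N/m reduces to the same SI base units, so it is a valid unit for surface tension.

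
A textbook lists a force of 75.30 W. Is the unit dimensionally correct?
No

force has SI base units: kg * m / s^2
W does NOT reduce to kg * m / s^2; a valid unit for force would be e.g. N.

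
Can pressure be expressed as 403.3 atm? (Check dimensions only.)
Yes

pressure has SI base units: kg / (m * s^2)
atm reduces to the same SI base units, so it is a valid unit for pressure.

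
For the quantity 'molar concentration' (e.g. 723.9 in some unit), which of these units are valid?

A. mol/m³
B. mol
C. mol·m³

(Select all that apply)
A

molar concentration has SI base units: mol / m^3

Checking each option against mol / m^3:
  A. mol/m³: ✓ matches
  B. mol: ✗ does not match
  C. mol·m³: ✗ does not match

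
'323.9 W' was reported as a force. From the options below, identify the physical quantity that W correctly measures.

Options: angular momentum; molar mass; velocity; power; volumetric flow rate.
power

force should have units dimensionally equivalent to kg * m / s^2 (e.g. N).
The given unit 'W' reduces to kg * m^2 / s^3. Of the listed options, that is the dimensionality of power.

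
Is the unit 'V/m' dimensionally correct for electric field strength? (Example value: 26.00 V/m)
Yes

electric field strength has SI base units: kg * m / (A * s^3)
V/m reduces to the same SI base units, so it is a valid unit for electric field strength.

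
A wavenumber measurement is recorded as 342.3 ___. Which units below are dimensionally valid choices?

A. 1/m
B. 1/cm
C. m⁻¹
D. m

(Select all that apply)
A, B, C

wavenumber has SI base units: 1 / m

Checking each option against 1 / m:
  A. 1/m: ✓ matches
  B. 1/cm: ✓ matches
  C. m⁻¹: ✓ matches
  D. m: ✗ does not match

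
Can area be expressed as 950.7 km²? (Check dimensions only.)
Yes

area has SI base units: m^2
km² reduces to the same SI base units, so it is a valid unit for area.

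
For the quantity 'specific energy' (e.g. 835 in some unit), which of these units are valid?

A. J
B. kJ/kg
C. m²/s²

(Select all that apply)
B, C

specific energy has SI base units: m^2 / s^2

Checking each option against m^2 / s^2:
  A. J: ✗ does not match
  B. kJ/kg: ✓ matches
  C. m²/s²: ✓ matches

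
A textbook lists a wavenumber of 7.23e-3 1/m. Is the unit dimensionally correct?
Yes

wavenumber has SI base units: 1 / m
1/m reduces to the same SI base units, so it is a valid unit for wavenumber.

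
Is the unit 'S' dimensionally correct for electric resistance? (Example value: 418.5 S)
No

electric resistance has SI base units: kg * m^2 / (A^2 * s^3)
S does NOT reduce to kg * m^2 / (A^2 * s^3); a valid unit for electric resistance would be e.g. Ω.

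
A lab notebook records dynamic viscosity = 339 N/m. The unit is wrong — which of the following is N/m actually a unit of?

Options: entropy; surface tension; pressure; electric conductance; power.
surface tension

dynamic viscosity should have units dimensionally equivalent to kg / (m * s) (e.g. Pa·s).
The given unit 'N/m' reduces to kg / s^2. Of the listed options, that is the dimensionality of surface tension.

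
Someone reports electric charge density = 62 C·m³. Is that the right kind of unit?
No

electric charge density has SI base units: A * s / m^3
C·m³ does NOT reduce to A * s / m^3; a valid unit for electric charge density would be e.g. C/m³.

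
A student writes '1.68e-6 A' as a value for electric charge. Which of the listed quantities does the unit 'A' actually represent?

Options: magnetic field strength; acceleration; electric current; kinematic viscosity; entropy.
electric current

electric charge should have units dimensionally equivalent to A * s (e.g. C).
The given unit 'A' reduces to A. Of the listed options, that is the dimensionality of electric current.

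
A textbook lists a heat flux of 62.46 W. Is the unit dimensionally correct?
No

heat flux has SI base units: kg / s^3
W does NOT reduce to kg / s^3; a valid unit for heat flux would be e.g. W/m².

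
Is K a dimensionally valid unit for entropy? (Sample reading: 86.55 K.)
No

entropy has SI base units: kg * m^2 / (s^2 * K)
K does NOT reduce to kg * m^2 / (s^2 * K); a valid unit for entropy would be e.g. J/K.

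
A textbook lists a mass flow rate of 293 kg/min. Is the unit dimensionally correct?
Yes

mass flow rate has SI base units: kg / s
kg/min reduces to the same SI base units, so it is a valid unit for mass flow rate.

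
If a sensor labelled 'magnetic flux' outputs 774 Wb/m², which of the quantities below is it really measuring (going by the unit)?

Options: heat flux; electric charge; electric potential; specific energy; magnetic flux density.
magnetic flux density

magnetic flux should have units dimensionally equivalent to kg * m^2 / (A * s^2) (e.g. Wb).
The given unit 'Wb/m²' reduces to kg / (A * s^2). Of the listed options, that is the dimensionality of magnetic flux density.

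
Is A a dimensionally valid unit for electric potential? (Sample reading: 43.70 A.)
No

electric potential has SI base units: kg * m^2 / (A * s^3)
A does NOT reduce to kg * m^2 / (A * s^3); a valid unit for electric potential would be e.g. V.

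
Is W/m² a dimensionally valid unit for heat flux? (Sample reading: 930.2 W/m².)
Yes

heat flux has SI base units: kg / s^3
W/m² reduces to the same SI base units, so it is a valid unit for heat flux.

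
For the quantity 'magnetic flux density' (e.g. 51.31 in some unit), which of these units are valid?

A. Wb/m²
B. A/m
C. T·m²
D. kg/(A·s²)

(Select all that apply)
A, D

magnetic flux density has SI base units: kg / (A * s^2)

Checking each option against kg / (A * s^2):
  A. Wb/m²: ✓ matches
  B. A/m: ✗ does not match
  C. T·m²: ✗ does not match
  D. kg/(A·s²): ✓ matches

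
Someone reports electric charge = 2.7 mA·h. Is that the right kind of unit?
Yes

electric charge has SI base units: A * s
mA·h reduces to the same SI base units, so it is a valid unit for electric charge.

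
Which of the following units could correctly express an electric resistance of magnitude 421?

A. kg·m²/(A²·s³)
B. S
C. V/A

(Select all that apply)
A, C

electric resistance has SI base units: kg * m^2 / (A^2 * s^3)

Checking each option against kg * m^2 / (A^2 * s^3):
  A. kg·m²/(A²·s³): ✓ matches
  B. S: ✗ does not match
  C. V/A: ✓ matches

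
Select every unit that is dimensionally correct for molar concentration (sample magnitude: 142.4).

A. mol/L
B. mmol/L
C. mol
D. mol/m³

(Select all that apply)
A, B, D

molar concentration has SI base units: mol / m^3

Checking each option against mol / m^3:
  A. mol/L: ✓ matches
  B. mmol/L: ✓ matches
  C. mol: ✗ does not match
  D. mol/m³: ✓ matches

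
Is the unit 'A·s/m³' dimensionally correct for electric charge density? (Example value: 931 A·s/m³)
Yes

electric charge density has SI base units: A * s / m^3
A·s/m³ reduces to the same SI base units, so it is a valid unit for electric charge density.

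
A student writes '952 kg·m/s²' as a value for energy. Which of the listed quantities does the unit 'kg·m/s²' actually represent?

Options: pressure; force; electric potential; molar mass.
force

energy should have units dimensionally equivalent to kg * m^2 / s^2 (e.g. J).
The given unit 'kg·m/s²' reduces to kg * m / s^2. Of the listed options, that is the dimensionality of force.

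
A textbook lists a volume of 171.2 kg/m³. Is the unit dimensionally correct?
No

volume has SI base units: m^3
kg/m³ does NOT reduce to m^3; a valid unit for volume would be e.g. m³.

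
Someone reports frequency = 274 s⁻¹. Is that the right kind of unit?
Yes

frequency has SI base units: 1 / s
s⁻¹ reduces to the same SI base units, so it is a valid unit for frequency.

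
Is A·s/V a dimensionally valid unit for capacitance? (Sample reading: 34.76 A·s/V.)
Yes

capacitance has SI base units: A^2 * s^4 / (kg * m^2)
A·s/V reduces to the same SI base units, so it is a valid unit for capacitance.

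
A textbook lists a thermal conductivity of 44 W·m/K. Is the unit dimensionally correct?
No

thermal conductivity has SI base units: kg * m / (s^3 * K)
W·m/K does NOT reduce to kg * m / (s^3 * K); a valid unit for thermal conductivity would be e.g. W/(m·K).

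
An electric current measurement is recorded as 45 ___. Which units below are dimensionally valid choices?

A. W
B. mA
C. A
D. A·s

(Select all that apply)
B, C

electric current has SI base units: A

Checking each option against A:
  A. W: ✗ does not match
  B. mA: ✓ matches
  C. A: ✓ matches
  D. A·s: ✗ does not match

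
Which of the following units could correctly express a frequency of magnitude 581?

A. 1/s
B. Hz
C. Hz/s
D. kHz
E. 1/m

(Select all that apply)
A, B, D

frequency has SI base units: 1 / s

Checking each option against 1 / s:
  A. 1/s: ✓ matches
  B. Hz: ✓ matches
  C. Hz/s: ✗ does not match
  D. kHz: ✓ matches
  E. 1/m: ✗ does not match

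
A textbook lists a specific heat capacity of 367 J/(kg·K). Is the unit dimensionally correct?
Yes

specific heat capacity has SI base units: m^2 / (s^2 * K)
J/(kg·K) reduces to the same SI base units, so it is a valid unit for specific heat capacity.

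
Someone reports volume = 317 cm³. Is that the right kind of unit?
Yes

volume has SI base units: m^3
cm³ reduces to the same SI base units, so it is a valid unit for volume.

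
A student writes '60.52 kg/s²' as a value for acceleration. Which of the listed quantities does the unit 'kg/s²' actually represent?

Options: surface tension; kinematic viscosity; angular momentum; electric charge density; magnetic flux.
surface tension

acceleration should have units dimensionally equivalent to m / s^2 (e.g. m/s²).
The given unit 'kg/s²' reduces to kg / s^2. Of the listed options, that is the dimensionality of surface tension.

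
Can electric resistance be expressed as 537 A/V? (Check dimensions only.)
No

electric resistance has SI base units: kg * m^2 / (A^2 * s^3)
A/V does NOT reduce to kg * m^2 / (A^2 * s^3); a valid unit for electric resistance would be e.g. Ω.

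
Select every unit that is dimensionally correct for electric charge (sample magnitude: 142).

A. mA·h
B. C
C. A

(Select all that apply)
A, B

electric charge has SI base units: A * s

Checking each option against A * s:
  A. mA·h: ✓ matches
  B. C: ✓ matches
  C. A: ✗ does not match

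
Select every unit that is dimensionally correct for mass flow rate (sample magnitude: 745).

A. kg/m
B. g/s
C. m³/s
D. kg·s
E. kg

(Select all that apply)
B

mass flow rate has SI base units: kg / s

Checking each option against kg / s:
  A. kg/m: ✗ does not match
  B. g/s: ✓ matches
  C. m³/s: ✗ does not match
  D. kg·s: ✗ does not match
  E. kg: ✗ does not match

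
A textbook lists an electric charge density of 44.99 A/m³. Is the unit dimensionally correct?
No

electric charge density has SI base units: A * s / m^3
A/m³ does NOT reduce to A * s / m^3; a valid unit for electric charge density would be e.g. C/m³.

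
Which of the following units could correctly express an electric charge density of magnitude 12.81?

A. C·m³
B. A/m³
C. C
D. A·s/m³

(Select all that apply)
D

electric charge density has SI base units: A * s / m^3

Checking each option against A * s / m^3:
  A. C·m³: ✗ does not match
  B. A/m³: ✗ does not match
  C. C: ✗ does not match
  D. A·s/m³: ✓ matches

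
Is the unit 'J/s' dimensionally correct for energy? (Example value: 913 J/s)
No

energy has SI base units: kg * m^2 / s^2
J/s does NOT reduce to kg * m^2 / s^2; a valid unit for energy would be e.g. J.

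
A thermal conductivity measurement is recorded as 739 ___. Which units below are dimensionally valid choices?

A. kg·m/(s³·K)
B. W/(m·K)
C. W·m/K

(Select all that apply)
A, B

thermal conductivity has SI base units: kg * m / (s^3 * K)

Checking each option against kg * m / (s^3 * K):
  A. kg·m/(s³·K): ✓ matches
  B. W/(m·K): ✓ matches
  C. W·m/K: ✗ does not match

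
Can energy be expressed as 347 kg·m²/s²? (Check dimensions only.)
Yes

energy has SI base units: kg * m^2 / s^2
kg·m²/s² reduces to the same SI base units, so it is a valid unit for energy.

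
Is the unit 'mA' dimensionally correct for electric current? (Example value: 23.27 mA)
Yes

electric current has SI base units: A
mA reduces to the same SI base units, so it is a valid unit for electric current.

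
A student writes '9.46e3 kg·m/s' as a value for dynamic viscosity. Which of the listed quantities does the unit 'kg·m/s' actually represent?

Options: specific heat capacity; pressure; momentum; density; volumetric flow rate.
momentum

dynamic viscosity should have units dimensionally equivalent to kg / (m * s) (e.g. Pa·s).
The given unit 'kg·m/s' reduces to kg * m / s. Of the listed options, that is the dimensionality of momentum.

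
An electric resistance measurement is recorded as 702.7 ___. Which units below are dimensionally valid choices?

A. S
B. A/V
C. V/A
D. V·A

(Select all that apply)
C

electric resistance has SI base units: kg * m^2 / (A^2 * s^3)

Checking each option against kg * m^2 / (A^2 * s^3):
  A. S: ✗ does not match
  B. A/V: ✗ does not match
  C. V/A: ✓ matches
  D. V·A: ✗ does not match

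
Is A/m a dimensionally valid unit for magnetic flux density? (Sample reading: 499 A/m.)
No

magnetic flux density has SI base units: kg / (A * s^2)
A/m does NOT reduce to kg / (A * s^2); a valid unit for magnetic flux density would be e.g. T.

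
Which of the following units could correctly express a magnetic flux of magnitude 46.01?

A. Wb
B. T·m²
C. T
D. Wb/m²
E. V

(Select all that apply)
A, B

magnetic flux has SI base units: kg * m^2 / (A * s^2)

Checking each option against kg * m^2 / (A * s^2):
  A. Wb: ✓ matches
  B. T·m²: ✓ matches
  C. T: ✗ does not match
  D. Wb/m²: ✗ does not match
  E. V: ✗ does not match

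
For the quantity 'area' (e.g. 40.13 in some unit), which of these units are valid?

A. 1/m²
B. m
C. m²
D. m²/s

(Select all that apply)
C

area has SI base units: m^2

Checking each option against m^2:
  A. 1/m²: ✗ does not match
  B. m: ✗ does not match
  C. m²: ✓ matches
  D. m²/s: ✗ does not match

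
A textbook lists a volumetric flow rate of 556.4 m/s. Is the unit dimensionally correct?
No

volumetric flow rate has SI base units: m^3 / s
m/s does NOT reduce to m^3 / s; a valid unit for volumetric flow rate would be e.g. m³/s.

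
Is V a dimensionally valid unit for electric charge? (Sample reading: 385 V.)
No

electric charge has SI base units: A * s
V does NOT reduce to A * s; a valid unit for electric charge would be e.g. C.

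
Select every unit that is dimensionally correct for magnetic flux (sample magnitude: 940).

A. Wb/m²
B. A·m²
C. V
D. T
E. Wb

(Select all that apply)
E

magnetic flux has SI base units: kg * m^2 / (A * s^2)

Checking each option against kg * m^2 / (A * s^2):
  A. Wb/m²: ✗ does not match
  B. A·m²: ✗ does not match
  C. V: ✗ does not match
  D. T: ✗ does not match
  E. Wb: ✓ matches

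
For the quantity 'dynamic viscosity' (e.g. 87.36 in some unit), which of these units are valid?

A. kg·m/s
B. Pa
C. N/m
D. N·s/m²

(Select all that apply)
D

dynamic viscosity has SI base units: kg / (m * s)

Checking each option against kg / (m * s):
  A. kg·m/s: ✗ does not match
  B. Pa: ✗ does not match
  C. N/m: ✗ does not match
  D. N·s/m²: ✓ matches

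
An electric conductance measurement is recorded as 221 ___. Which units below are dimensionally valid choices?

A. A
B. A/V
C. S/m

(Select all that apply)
B

electric conductance has SI base units: A^2 * s^3 / (kg * m^2)

Checking each option against A^2 * s^3 / (kg * m^2):
  A. A: ✗ does not match
  B. A/V: ✓ matches
  C. S/m: ✗ does not match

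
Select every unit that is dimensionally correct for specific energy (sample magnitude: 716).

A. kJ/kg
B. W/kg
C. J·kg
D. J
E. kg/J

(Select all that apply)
A

specific energy has SI base units: m^2 / s^2

Checking each option against m^2 / s^2:
  A. kJ/kg: ✓ matches
  B. W/kg: ✗ does not match
  C. J·kg: ✗ does not match
  D. J: ✗ does not match
  E. kg/J: ✗ does not match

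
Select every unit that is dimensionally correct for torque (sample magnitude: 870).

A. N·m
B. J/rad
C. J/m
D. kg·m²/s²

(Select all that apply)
A, B, D

torque has SI base units: kg * m^2 / s^2

Checking each option against kg * m^2 / s^2:
  A. N·m: ✓ matches
  B. J/rad: ✓ matches
  C. J/m: ✗ does not match
  D. kg·m²/s²: ✓ matches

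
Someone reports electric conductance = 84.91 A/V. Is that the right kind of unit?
Yes

electric conductance has SI base units: A^2 * s^3 / (kg * m^2)
A/V reduces to the same SI base units, so it is a valid unit for electric conductance.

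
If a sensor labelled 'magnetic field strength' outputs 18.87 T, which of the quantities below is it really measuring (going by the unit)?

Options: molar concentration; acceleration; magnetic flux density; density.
magnetic flux density

magnetic field strength should have units dimensionally equivalent to A / m (e.g. A/m).
The given unit 'T' reduces to kg / (A * s^2). Of the listed options, that is the dimensionality of magnetic flux density.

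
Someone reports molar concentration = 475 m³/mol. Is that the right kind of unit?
No

molar concentration has SI base units: mol / m^3
m³/mol does NOT reduce to mol / m^3; a valid unit for molar concentration would be e.g. mol/m³.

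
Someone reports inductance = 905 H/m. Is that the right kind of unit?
No

inductance has SI base units: kg * m^2 / (A^2 * s^2)
H/m does NOT reduce to kg * m^2 / (A^2 * s^2); a valid unit for inductance would be e.g. H.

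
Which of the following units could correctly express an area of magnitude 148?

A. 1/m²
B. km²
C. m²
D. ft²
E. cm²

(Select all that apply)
B, C, D, E

area has SI base units: m^2

Checking each option against m^2:
  A. 1/m²: ✗ does not match
  B. km²: ✓ matches
  C. m²: ✓ matches
  D. ft²: ✓ matches
  E. cm²: ✓ matches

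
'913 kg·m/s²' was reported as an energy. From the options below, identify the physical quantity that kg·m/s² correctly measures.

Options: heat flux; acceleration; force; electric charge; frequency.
force

energy should have units dimensionally equivalent to kg * m^2 / s^2 (e.g. J).
The given unit 'kg·m/s²' reduces to kg * m / s^2. Of the listed options, that is the dimensionality of force.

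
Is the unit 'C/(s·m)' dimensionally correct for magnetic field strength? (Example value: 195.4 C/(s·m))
Yes

magnetic field strength has SI base units: A / m
C/(s·m) reduces to the same SI base units, so it is a valid unit for magnetic field strength.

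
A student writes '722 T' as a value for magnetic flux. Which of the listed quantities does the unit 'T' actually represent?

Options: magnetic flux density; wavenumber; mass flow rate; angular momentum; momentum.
magnetic flux density

magnetic flux should have units dimensionally equivalent to kg * m^2 / (A * s^2) (e.g. Wb).
The given unit 'T' reduces to kg / (A * s^2). Of the listed options, that is the dimensionality of magnetic flux density.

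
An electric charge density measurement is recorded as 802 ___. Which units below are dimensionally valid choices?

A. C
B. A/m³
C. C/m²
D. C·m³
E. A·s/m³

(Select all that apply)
E

electric charge density has SI base units: A * s / m^3

Checking each option against A * s / m^3:
  A. C: ✗ does not match
  B. A/m³: ✗ does not match
  C. C/m²: ✗ does not match
  D. C·m³: ✗ does not match
  E. A·s/m³: ✓ matches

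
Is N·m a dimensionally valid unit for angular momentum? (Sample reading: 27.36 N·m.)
No

angular momentum has SI base units: kg * m^2 / s
N·m does NOT reduce to kg * m^2 / s; a valid unit for angular momentum would be e.g. kg·m²/s.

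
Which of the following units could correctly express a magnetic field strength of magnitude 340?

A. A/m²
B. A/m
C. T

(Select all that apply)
B

magnetic field strength has SI base units: A / m

Checking each option against A / m:
  A. A/m²: ✗ does not match
  B. A/m: ✓ matches
  C. T: ✗ does not match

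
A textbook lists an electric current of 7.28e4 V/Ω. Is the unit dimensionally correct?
Yes

electric current has SI base units: A
V/Ω reduces to the same SI base units, so it is a valid unit for electric current.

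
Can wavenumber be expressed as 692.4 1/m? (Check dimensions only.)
Yes

wavenumber has SI base units: 1 / m
1/m reduces to the same SI base units, so it is a valid unit for wavenumber.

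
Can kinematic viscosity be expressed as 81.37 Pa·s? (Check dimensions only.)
No

kinematic viscosity has SI base units: m^2 / s
Pa·s does NOT reduce to m^2 / s; a valid unit for kinematic viscosity would be e.g. m²/s.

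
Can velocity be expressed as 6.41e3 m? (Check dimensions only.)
No

velocity has SI base units: m / s
m does NOT reduce to m / s; a valid unit for velocity would be e.g. m/s.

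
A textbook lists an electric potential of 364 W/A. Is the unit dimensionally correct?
Yes

electric potential has SI base units: kg * m^2 / (A * s^3)
W/A reduces to the same SI base units, so it is a valid unit for electric potential.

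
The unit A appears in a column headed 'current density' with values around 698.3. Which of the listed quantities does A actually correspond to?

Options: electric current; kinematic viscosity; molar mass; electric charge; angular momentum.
electric current

current density should have units dimensionally equivalent to A / m^2 (e.g. A/m²).
The given unit 'A' reduces to A. Of the listed options, that is the dimensionality of electric current.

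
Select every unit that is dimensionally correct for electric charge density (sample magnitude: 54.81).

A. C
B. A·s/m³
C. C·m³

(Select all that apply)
B

electric charge density has SI base units: A * s / m^3

Checking each option against A * s / m^3:
  A. C: ✗ does not match
  B. A·s/m³: ✓ matches
  C. C·m³: ✗ does not match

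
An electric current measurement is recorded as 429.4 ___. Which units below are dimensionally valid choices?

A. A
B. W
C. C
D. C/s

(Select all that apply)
A, D

electric current has SI base units: A

Checking each option against A:
  A. A: ✓ matches
  B. W: ✗ does not match
  C. C: ✗ does not match
  D. C/s: ✓ matches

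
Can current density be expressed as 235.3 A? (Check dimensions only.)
No

current density has SI base units: A / m^2
A does NOT reduce to A / m^2; a valid unit for current density would be e.g. A/m².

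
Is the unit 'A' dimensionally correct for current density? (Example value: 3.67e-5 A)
No

current density has SI base units: A / m^2
A does NOT reduce to A / m^2; a valid unit for current density would be e.g. A/m².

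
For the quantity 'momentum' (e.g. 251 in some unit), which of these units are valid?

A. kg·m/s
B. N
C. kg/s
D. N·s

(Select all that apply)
A, D

momentum has SI base units: kg * m / s

Checking each option against kg * m / s:
  A. kg·m/s: ✓ matches
  B. N: ✗ does not match
  C. kg/s: ✗ does not match
  D. N·s: ✓ matches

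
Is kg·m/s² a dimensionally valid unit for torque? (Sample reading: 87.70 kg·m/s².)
No

torque has SI base units: kg * m^2 / s^2
kg·m/s² does NOT reduce to kg * m^2 / s^2; a valid unit for torque would be e.g. N·m.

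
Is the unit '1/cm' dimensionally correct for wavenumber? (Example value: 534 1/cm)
Yes

wavenumber has SI base units: 1 / m
1/cm reduces to the same SI base units, so it is a valid unit for wavenumber.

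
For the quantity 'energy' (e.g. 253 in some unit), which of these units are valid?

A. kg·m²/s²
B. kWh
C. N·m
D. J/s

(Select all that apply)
A, B, C

energy has SI base units: kg * m^2 / s^2

Checking each option against kg * m^2 / s^2:
  A. kg·m²/s²: ✓ matches
  B. kWh: ✓ matches
  C. N·m: ✓ matches
  D. J/s: ✗ does not match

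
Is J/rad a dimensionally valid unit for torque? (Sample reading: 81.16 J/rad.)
Yes

torque has SI base units: kg * m^2 / s^2
J/rad reduces to the same SI base units, so it is a valid unit for torque.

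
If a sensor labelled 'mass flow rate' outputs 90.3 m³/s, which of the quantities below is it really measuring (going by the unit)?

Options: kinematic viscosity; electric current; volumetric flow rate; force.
volumetric flow rate

mass flow rate should have units dimensionally equivalent to kg / s (e.g. kg/s).
The given unit 'm³/s' reduces to m^3 / s. Of the listed options, that is the dimensionality of volumetric flow rate.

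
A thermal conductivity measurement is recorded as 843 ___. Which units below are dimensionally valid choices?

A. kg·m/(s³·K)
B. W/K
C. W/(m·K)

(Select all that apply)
A, C

thermal conductivity has SI base units: kg * m / (s^3 * K)

Checking each option against kg * m / (s^3 * K):
  A. kg·m/(s³·K): ✓ matches
  B. W/K: ✗ does not match
  C. W/(m·K): ✓ matches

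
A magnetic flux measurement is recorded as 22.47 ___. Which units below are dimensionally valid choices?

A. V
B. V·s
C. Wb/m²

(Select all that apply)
B

magnetic flux has SI base units: kg * m^2 / (A * s^2)

Checking each option against kg * m^2 / (A * s^2):
  A. V: ✗ does not match
  B. V·s: ✓ matches
  C. Wb/m²: ✗ does not match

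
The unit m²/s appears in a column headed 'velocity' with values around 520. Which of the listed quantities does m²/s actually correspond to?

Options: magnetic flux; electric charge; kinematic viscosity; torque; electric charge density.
kinematic viscosity

velocity should have units dimensionally equivalent to m / s (e.g. m/s).
The given unit 'm²/s' reduces to m^2 / s. Of the listed options, that is the dimensionality of kinematic viscosity.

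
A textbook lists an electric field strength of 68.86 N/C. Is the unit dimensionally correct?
Yes

electric field strength has SI base units: kg * m / (A * s^3)
N/C reduces to the same SI base units, so it is a valid unit for electric field strength.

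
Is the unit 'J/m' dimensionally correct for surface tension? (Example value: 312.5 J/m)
No

surface tension has SI base units: kg / s^2
J/m does NOT reduce to kg / s^2; a valid unit for surface tension would be e.g. N/m.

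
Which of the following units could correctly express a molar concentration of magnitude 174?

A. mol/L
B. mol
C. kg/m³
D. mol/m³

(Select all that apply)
A, D

molar concentration has SI base units: mol / m^3

Checking each option against mol / m^3:
  A. mol/L: ✓ matches
  B. mol: ✗ does not match
  C. kg/m³: ✗ does not match
  D. mol/m³: ✓ matches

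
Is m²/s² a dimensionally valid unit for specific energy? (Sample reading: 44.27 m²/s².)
Yes

specific energy has SI base units: m^2 / s^2
m²/s² reduces to the same SI base units, so it is a valid unit for specific energy.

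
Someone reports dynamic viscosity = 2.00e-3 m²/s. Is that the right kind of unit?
No

dynamic viscosity has SI base units: kg / (m * s)
m²/s does NOT reduce to kg / (m * s); a valid unit for dynamic viscosity would be e.g. Pa·s.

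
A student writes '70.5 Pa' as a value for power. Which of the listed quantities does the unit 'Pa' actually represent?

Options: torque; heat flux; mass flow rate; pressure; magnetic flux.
pressure

power should have units dimensionally equivalent to kg * m^2 / s^3 (e.g. W).
The given unit 'Pa' reduces to kg / (m * s^2). Of the listed options, that is the dimensionality of pressure.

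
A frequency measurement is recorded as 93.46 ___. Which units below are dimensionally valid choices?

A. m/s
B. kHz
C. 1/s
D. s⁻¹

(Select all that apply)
B, C, D

frequency has SI base units: 1 / s

Checking each option against 1 / s:
  A. m/s: ✗ does not match
  B. kHz: ✓ matches
  C. 1/s: ✓ matches
  D. s⁻¹: ✓ matches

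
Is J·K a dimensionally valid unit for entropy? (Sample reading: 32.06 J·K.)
No

entropy has SI base units: kg * m^2 / (s^2 * K)
J·K does NOT reduce to kg * m^2 / (s^2 * K); a valid unit for entropy would be e.g. J/K.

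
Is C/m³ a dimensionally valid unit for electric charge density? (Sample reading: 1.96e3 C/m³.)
Yes

electric charge density has SI base units: A * s / m^3
C/m³ reduces to the same SI base units, so it is a valid unit for electric charge density.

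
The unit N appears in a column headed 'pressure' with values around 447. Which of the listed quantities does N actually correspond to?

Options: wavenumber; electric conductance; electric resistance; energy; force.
force

pressure should have units dimensionally equivalent to kg / (m * s^2) (e.g. Pa).
The given unit 'N' reduces to kg * m / s^2. Of the listed options, that is the dimensionality of force.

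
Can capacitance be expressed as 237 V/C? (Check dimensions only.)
No

capacitance has SI base units: A^2 * s^4 / (kg * m^2)
V/C does NOT reduce to A^2 * s^4 / (kg * m^2); a valid unit for capacitance would be e.g. F.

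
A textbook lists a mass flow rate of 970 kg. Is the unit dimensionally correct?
No

mass flow rate has SI base units: kg / s
kg does NOT reduce to kg / s; a valid unit for mass flow rate would be e.g. kg/s.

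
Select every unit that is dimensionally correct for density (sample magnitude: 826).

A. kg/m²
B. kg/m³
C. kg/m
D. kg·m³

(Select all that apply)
B

density has SI base units: kg / m^3

Checking each option against kg / m^3:
  A. kg/m²: ✗ does not match
  B. kg/m³: ✓ matches
  C. kg/m: ✗ does not match
  D. kg·m³: ✗ does not match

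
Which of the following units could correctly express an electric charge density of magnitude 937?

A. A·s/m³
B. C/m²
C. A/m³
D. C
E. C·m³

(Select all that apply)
A

electric charge density has SI base units: A * s / m^3

Checking each option against A * s / m^3:
  A. A·s/m³: ✓ matches
  B. C/m²: ✗ does not match
  C. A/m³: ✗ does not match
  D. C: ✗ does not match
  E. C·m³: ✗ does not match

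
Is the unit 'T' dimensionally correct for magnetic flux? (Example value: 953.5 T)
No

magnetic flux has SI base units: kg * m^2 / (A * s^2)
T does NOT reduce to kg * m^2 / (A * s^2); a valid unit for magnetic flux would be e.g. Wb.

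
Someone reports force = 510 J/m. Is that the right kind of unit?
Yes

force has SI base units: kg * m / s^2
J/m reduces to the same SI base units, so it is a valid unit for force.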